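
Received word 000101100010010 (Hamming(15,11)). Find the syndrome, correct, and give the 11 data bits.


Syndrome = 0: no error detected

Data: 00110010010 (no errors)


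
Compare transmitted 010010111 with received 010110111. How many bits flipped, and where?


XOR: 000100000

1 error(s) at position(s): 3


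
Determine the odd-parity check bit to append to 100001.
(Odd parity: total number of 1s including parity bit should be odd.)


Number of 1s in data: 2
Parity bit: 1

1


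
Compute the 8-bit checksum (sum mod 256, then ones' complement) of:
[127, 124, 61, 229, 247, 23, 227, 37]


Sum = 1075 mod 256 = 51
Complement = 204

204


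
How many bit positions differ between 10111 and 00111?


XOR: 10000
Count of 1s: 1

1


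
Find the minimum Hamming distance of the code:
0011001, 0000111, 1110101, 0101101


Comparing all pairs, minimum distance: 3
Can detect 2 errors, correct 1 errors

3


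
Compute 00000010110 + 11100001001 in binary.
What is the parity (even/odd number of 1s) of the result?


00000010110 = 22
11100001001 = 1801
Sum = 1823 = 11100011111
1s count = 8

even parity (8 ones in 11100011111)


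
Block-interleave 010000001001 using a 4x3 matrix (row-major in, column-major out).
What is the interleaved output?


Matrix:
  010
  000
  001
  001
Read columns: 000010000011

000010000011


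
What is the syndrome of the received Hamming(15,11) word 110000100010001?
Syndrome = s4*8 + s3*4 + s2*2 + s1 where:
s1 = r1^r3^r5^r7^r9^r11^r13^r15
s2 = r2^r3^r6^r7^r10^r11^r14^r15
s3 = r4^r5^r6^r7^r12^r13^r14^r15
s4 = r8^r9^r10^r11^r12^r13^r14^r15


s1=0, s2=0, s3=0, s4=0

Syndrome = 0 (no error)


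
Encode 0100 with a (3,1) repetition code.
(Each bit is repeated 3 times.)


Each bit -> 3 copies

000111000000


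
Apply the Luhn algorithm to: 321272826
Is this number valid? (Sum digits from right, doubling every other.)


Luhn sum = 41
41 mod 10 = 1

Invalid (Luhn sum mod 10 = 1)


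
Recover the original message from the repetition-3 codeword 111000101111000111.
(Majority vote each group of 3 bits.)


Groups: 111, 000, 101, 111, 000, 111
Majority votes: 101101

101101


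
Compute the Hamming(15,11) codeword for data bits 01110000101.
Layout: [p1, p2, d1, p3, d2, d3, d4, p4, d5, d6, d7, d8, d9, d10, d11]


Parity bits: p1=0, p2=1, p3=1, p4=0

010111100000101


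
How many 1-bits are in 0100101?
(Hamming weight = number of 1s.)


Counting 1s in 0100101

3


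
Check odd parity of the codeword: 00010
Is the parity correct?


Number of 1s: 1

Yes, parity is correct (1 ones)


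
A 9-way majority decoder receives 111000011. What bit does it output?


Ones: 5 out of 9
Threshold: 5

1 (5/9 voted 1)


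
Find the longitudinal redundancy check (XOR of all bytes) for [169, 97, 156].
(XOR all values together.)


XOR chain: 169 ^ 97 ^ 156 = 84

84


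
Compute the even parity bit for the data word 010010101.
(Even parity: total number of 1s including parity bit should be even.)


Number of 1s in data: 4
Parity bit: 0

0


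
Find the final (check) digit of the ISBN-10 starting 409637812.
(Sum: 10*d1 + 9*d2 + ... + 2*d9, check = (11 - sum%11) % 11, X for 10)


Weighted sum: 246
246 mod 11 = 4

Check digit: 7


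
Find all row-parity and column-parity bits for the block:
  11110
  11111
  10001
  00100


Row parities: 0101
Column parities: 10100

Row P: 0101, Col P: 10100, Corner: 0


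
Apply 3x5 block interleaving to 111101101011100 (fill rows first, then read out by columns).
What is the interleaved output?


Matrix:
  11110
  11010
  11100
Read columns: 111111101110000

111111101110000


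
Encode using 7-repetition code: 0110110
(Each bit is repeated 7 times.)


Each bit -> 7 copies

0000000111111111111110000000111111111111110000000


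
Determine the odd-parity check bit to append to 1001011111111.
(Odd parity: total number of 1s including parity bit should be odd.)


Number of 1s in data: 10
Parity bit: 1

1


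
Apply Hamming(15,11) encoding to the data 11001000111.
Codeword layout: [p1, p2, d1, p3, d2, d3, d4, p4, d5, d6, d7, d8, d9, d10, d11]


Parity bits: p1=1, p2=1, p3=0, p4=0

111010001000111


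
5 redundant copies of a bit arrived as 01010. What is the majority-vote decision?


Ones: 2 out of 5
Threshold: 3

0 (2/5 voted 1)


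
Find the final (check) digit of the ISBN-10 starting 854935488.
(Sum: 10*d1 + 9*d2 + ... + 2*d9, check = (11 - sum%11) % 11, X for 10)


Weighted sum: 319
319 mod 11 = 0

Check digit: 0


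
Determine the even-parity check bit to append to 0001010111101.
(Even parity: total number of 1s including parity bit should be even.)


Number of 1s in data: 7
Parity bit: 1

1


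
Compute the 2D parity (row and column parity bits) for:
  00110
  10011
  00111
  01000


Row parities: 0111
Column parities: 11010

Row P: 0111, Col P: 11010, Corner: 1


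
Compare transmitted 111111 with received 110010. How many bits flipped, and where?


XOR: 001101

3 error(s) at position(s): 2, 3, 5


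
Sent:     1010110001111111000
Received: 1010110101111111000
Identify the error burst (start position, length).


XOR: 0000000100000000000

Burst at position 7, length 1


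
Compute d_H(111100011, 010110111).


XOR: 101010100
Count of 1s: 4

4


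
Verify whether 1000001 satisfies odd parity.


Number of 1s: 2

No, parity error (2 ones)


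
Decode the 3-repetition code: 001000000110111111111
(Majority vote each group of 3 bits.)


Groups: 001, 000, 000, 110, 111, 111, 111
Majority votes: 0001111

0001111


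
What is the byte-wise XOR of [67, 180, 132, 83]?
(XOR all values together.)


XOR chain: 67 ^ 180 ^ 132 ^ 83 = 32

32


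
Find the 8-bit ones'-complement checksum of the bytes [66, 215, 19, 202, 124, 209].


Sum = 835 mod 256 = 67
Complement = 188

188


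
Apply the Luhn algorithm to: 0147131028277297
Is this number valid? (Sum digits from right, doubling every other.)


Luhn sum = 69
69 mod 10 = 9

Invalid (Luhn sum mod 10 = 9)


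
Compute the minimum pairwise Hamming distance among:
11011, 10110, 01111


Comparing all pairs, minimum distance: 2
Can detect 1 errors, correct 0 errors

2


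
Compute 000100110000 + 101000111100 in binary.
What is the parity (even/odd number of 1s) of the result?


000100110000 = 304
101000111100 = 2620
Sum = 2924 = 101101101100
1s count = 7

odd parity (7 ones in 101101101100)


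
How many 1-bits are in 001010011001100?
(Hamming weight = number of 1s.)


Counting 1s in 001010011001100

6


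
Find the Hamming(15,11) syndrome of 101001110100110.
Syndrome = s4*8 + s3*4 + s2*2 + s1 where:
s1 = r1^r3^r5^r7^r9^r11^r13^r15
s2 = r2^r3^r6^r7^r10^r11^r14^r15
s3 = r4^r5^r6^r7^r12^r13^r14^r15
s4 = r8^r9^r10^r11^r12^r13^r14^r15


s1=0, s2=1, s3=0, s4=0

Syndrome = 2 (error at position 2)


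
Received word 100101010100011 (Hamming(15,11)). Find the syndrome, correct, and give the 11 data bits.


Syndrome = 0: no error detected

Data: 00100100011 (no errors)


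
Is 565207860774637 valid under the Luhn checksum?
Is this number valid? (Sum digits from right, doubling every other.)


Luhn sum = 72
72 mod 10 = 2

Invalid (Luhn sum mod 10 = 2)


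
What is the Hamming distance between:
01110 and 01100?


XOR: 00010
Count of 1s: 1

1


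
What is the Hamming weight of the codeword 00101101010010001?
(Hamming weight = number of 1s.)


Counting 1s in 00101101010010001

7


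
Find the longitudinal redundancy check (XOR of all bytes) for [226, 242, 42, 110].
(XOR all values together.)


XOR chain: 226 ^ 242 ^ 42 ^ 110 = 84

84


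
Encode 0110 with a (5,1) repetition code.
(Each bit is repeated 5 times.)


Each bit -> 5 copies

00000111111111100000


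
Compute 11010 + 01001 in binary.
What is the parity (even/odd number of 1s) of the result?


11010 = 26
01001 = 9
Sum = 35 = 100011
1s count = 3

odd parity (3 ones in 100011)


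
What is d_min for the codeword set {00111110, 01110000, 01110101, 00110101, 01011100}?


Comparing all pairs, minimum distance: 1
Can detect 0 errors, correct 0 errors

1


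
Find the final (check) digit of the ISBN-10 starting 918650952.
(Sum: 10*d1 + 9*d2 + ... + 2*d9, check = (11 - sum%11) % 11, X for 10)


Weighted sum: 290
290 mod 11 = 4

Check digit: 7


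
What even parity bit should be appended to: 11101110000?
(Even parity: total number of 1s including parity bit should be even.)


Number of 1s in data: 6
Parity bit: 0

0


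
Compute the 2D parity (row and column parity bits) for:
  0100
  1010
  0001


Row parities: 101
Column parities: 1111

Row P: 101, Col P: 1111, Corner: 0


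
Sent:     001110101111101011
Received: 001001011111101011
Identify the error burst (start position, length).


XOR: 000111110000000000

Burst at position 3, length 5


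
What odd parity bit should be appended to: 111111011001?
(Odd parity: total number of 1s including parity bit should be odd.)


Number of 1s in data: 9
Parity bit: 0

0


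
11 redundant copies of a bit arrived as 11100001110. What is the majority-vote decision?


Ones: 6 out of 11
Threshold: 6

1 (6/11 voted 1)


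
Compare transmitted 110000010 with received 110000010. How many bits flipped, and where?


XOR: 000000000

0 errors (received matches sent)


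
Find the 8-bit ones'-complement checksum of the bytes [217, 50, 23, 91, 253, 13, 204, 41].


Sum = 892 mod 256 = 124
Complement = 131

131


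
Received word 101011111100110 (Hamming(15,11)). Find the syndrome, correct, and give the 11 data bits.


Syndrome = 14: error at position 14

Data: 11111100100 (corrected bit 14)


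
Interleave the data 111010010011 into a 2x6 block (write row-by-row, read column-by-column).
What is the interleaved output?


Matrix:
  111010
  010011
Read columns: 101110001101

101110001101


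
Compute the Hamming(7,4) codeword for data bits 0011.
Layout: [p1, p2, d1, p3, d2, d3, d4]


Parity bits: p1=1, p2=0, p3=0

1000011


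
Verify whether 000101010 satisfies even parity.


Number of 1s: 3

No, parity error (3 ones)


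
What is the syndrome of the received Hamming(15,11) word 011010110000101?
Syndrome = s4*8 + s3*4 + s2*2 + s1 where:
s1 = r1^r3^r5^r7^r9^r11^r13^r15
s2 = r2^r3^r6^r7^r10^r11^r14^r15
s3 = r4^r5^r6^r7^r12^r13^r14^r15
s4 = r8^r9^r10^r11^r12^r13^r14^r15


s1=1, s2=0, s3=0, s4=1

Syndrome = 9 (error at position 9)


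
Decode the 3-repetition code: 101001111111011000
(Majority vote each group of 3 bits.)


Groups: 101, 001, 111, 111, 011, 000
Majority votes: 101110

101110


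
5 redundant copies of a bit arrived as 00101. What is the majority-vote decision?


Ones: 2 out of 5
Threshold: 3

0 (2/5 voted 1)


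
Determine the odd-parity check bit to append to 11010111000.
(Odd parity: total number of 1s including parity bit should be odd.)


Number of 1s in data: 6
Parity bit: 1

1


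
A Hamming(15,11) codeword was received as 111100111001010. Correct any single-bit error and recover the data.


Syndrome = 0: no error detected

Data: 10011001010 (no errors)


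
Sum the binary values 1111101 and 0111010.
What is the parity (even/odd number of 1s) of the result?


1111101 = 125
0111010 = 58
Sum = 183 = 10110111
1s count = 6

even parity (6 ones in 10110111)


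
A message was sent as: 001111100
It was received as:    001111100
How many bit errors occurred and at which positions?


XOR: 000000000

0 errors (received matches sent)


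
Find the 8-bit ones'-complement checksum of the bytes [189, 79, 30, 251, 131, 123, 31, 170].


Sum = 1004 mod 256 = 236
Complement = 19

19


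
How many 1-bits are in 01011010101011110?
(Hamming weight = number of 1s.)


Counting 1s in 01011010101011110

10


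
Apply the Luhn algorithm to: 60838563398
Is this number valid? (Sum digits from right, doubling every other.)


Luhn sum = 61
61 mod 10 = 1

Invalid (Luhn sum mod 10 = 1)


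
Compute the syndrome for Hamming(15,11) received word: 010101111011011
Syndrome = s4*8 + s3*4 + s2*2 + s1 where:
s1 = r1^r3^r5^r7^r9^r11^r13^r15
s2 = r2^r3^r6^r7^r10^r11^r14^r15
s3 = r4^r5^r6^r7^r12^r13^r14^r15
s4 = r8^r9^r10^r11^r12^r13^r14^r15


s1=0, s2=0, s3=0, s4=0

Syndrome = 0 (no error)


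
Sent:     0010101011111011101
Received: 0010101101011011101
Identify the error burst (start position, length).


XOR: 0000000110100000000

Burst at position 7, length 4


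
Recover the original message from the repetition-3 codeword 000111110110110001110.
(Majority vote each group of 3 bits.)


Groups: 000, 111, 110, 110, 110, 001, 110
Majority votes: 0111101

0111101


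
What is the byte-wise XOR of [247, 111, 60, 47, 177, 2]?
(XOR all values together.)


XOR chain: 247 ^ 111 ^ 60 ^ 47 ^ 177 ^ 2 = 56

56


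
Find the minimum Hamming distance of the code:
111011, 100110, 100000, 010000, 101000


Comparing all pairs, minimum distance: 1
Can detect 0 errors, correct 0 errors

1


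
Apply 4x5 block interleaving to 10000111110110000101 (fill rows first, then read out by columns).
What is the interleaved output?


Matrix:
  10000
  11111
  01100
  00101
Read columns: 11000110011101000101

11000110011101000101


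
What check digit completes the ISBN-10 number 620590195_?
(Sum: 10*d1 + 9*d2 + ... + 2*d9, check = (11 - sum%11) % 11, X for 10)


Weighted sum: 208
208 mod 11 = 10

Check digit: 1


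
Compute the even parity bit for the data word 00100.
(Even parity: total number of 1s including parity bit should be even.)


Number of 1s in data: 1
Parity bit: 1

1


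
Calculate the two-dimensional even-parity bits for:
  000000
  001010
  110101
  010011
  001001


Row parities: 00010
Column parities: 100101

Row P: 00010, Col P: 100101, Corner: 1


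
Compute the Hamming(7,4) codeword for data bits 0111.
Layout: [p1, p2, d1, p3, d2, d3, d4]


Parity bits: p1=0, p2=0, p3=1

0001111


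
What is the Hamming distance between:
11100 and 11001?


XOR: 00101
Count of 1s: 2

2


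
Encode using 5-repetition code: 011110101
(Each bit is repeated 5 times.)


Each bit -> 5 copies

000001111111111111111111100000111110000011111


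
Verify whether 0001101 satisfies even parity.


Number of 1s: 3

No, parity error (3 ones)


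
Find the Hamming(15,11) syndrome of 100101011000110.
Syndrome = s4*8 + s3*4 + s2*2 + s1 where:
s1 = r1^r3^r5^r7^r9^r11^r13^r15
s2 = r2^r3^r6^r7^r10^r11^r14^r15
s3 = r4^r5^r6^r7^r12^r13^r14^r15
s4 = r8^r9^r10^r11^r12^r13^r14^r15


s1=1, s2=0, s3=0, s4=0

Syndrome = 1 (error at position 1)


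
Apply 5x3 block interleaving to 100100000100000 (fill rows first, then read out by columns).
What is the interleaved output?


Matrix:
  100
  100
  000
  100
  000
Read columns: 110100000000000

110100000000000


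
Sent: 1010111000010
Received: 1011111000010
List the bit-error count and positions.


XOR: 0001000000000

1 error(s) at position(s): 3


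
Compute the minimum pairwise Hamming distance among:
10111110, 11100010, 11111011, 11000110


Comparing all pairs, minimum distance: 2
Can detect 1 errors, correct 0 errors

2


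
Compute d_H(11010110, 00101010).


XOR: 11111100
Count of 1s: 6

6


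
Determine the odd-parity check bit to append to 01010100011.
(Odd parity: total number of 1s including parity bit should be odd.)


Number of 1s in data: 5
Parity bit: 0

0


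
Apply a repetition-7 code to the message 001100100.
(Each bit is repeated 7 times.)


Each bit -> 7 copies

000000000000001111111111111100000000000000111111100000000000000


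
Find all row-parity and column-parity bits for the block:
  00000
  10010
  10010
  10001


Row parities: 0000
Column parities: 10001

Row P: 0000, Col P: 10001, Corner: 0


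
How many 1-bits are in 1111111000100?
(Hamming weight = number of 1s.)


Counting 1s in 1111111000100

8


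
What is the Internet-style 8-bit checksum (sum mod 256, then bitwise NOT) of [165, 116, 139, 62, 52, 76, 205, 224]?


Sum = 1039 mod 256 = 15
Complement = 240

240


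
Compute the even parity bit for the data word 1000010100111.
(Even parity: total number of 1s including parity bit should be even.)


Number of 1s in data: 6
Parity bit: 0

0


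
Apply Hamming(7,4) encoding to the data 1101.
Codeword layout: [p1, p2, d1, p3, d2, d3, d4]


Parity bits: p1=1, p2=0, p3=0

1010101


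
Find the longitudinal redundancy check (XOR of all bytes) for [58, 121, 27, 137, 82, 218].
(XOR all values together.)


XOR chain: 58 ^ 121 ^ 27 ^ 137 ^ 82 ^ 218 = 89

89


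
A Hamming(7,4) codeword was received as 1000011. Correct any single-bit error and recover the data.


Syndrome = 0: no error detected

Data: 0011 (no errors)


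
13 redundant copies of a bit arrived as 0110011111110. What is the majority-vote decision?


Ones: 9 out of 13
Threshold: 7

1 (9/13 voted 1)


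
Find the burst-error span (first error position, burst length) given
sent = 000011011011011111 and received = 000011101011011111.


XOR: 000000110000000000

Burst at position 6, length 2


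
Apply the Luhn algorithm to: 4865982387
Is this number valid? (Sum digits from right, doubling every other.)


Luhn sum = 62
62 mod 10 = 2

Invalid (Luhn sum mod 10 = 2)


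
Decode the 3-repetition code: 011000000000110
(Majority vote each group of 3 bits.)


Groups: 011, 000, 000, 000, 110
Majority votes: 10001

10001


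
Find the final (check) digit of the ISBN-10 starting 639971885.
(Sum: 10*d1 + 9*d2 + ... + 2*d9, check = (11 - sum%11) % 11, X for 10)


Weighted sum: 335
335 mod 11 = 5

Check digit: 6


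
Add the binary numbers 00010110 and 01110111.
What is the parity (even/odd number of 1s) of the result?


00010110 = 22
01110111 = 119
Sum = 141 = 10001101
1s count = 4

even parity (4 ones in 10001101)


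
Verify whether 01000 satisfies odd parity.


Number of 1s: 1

Yes, parity is correct (1 ones)


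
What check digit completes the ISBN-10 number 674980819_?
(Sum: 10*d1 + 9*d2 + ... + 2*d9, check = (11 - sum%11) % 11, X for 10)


Weighted sum: 319
319 mod 11 = 0

Check digit: 0


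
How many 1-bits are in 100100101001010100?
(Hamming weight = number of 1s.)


Counting 1s in 100100101001010100

7


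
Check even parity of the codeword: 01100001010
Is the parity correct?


Number of 1s: 4

Yes, parity is correct (4 ones)


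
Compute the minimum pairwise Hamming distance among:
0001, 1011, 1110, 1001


Comparing all pairs, minimum distance: 1
Can detect 0 errors, correct 0 errors

1


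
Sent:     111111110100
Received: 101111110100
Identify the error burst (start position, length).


XOR: 010000000000

Burst at position 1, length 1


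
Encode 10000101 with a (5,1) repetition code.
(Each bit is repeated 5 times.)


Each bit -> 5 copies

1111100000000000000000000111110000011111


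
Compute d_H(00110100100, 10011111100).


XOR: 10101011000
Count of 1s: 5

5


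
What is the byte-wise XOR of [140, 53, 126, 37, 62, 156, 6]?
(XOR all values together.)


XOR chain: 140 ^ 53 ^ 126 ^ 37 ^ 62 ^ 156 ^ 6 = 70

70


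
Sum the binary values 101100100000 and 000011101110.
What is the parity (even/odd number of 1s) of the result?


101100100000 = 2848
000011101110 = 238
Sum = 3086 = 110000001110
1s count = 5

odd parity (5 ones in 110000001110)


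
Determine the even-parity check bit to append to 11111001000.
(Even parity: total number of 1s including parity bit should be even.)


Number of 1s in data: 6
Parity bit: 0

0


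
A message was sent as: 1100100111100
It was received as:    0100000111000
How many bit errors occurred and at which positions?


XOR: 1000100000100

3 error(s) at position(s): 0, 4, 10


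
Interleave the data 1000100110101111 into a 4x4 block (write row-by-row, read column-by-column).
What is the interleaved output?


Matrix:
  1000
  1001
  1010
  1111
Read columns: 1111000100110101

1111000100110101


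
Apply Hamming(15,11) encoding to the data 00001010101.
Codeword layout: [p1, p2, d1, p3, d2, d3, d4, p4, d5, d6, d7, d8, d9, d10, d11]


Parity bits: p1=0, p2=0, p3=0, p4=0

000000001010101


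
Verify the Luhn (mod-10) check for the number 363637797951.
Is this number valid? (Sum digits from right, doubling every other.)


Luhn sum = 67
67 mod 10 = 7

Invalid (Luhn sum mod 10 = 7)


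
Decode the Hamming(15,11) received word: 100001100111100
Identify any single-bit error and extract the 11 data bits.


Syndrome = 0: no error detected

Data: 00110111100 (no errors)


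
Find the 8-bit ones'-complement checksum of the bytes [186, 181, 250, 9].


Sum = 626 mod 256 = 114
Complement = 141

141


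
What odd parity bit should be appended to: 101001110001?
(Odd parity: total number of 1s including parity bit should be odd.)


Number of 1s in data: 6
Parity bit: 1

1


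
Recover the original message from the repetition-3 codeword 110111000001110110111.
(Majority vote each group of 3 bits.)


Groups: 110, 111, 000, 001, 110, 110, 111
Majority votes: 1100111

1100111


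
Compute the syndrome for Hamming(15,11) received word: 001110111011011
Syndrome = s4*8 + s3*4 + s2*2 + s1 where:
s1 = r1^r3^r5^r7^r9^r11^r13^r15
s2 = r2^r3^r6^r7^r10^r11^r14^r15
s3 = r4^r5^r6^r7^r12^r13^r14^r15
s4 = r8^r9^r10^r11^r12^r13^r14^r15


s1=0, s2=1, s3=0, s4=0

Syndrome = 2 (error at position 2)


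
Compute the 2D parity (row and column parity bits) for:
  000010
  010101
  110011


Row parities: 110
Column parities: 100100

Row P: 110, Col P: 100100, Corner: 0


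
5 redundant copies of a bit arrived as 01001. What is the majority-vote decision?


Ones: 2 out of 5
Threshold: 3

0 (2/5 voted 1)


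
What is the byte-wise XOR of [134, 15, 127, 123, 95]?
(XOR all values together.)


XOR chain: 134 ^ 15 ^ 127 ^ 123 ^ 95 = 210

210


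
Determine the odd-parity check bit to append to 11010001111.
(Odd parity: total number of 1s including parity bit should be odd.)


Number of 1s in data: 7
Parity bit: 0

0


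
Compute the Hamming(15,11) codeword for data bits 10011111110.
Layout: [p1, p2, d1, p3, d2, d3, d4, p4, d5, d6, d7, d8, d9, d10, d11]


Parity bits: p1=1, p2=1, p3=0, p4=0

111000101111110


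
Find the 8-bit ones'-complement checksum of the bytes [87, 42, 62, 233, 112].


Sum = 536 mod 256 = 24
Complement = 231

231


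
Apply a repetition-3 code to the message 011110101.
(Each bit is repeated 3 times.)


Each bit -> 3 copies

000111111111111000111000111


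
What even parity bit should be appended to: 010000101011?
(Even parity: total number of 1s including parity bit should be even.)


Number of 1s in data: 5
Parity bit: 1

1


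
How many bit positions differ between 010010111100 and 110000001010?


XOR: 100010110110
Count of 1s: 6

6


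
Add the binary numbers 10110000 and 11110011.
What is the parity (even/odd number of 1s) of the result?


10110000 = 176
11110011 = 243
Sum = 419 = 110100011
1s count = 5

odd parity (5 ones in 110100011)


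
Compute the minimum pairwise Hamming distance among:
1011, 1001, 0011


Comparing all pairs, minimum distance: 1
Can detect 0 errors, correct 0 errors

1


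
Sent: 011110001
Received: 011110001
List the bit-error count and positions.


XOR: 000000000

0 errors (received matches sent)


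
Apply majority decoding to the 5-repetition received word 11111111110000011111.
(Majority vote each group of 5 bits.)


Groups: 11111, 11111, 00000, 11111
Majority votes: 1101

1101


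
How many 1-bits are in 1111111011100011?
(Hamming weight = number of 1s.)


Counting 1s in 1111111011100011

12


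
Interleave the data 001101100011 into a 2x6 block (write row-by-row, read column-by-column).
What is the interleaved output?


Matrix:
  001101
  100011
Read columns: 010010100111

010010100111


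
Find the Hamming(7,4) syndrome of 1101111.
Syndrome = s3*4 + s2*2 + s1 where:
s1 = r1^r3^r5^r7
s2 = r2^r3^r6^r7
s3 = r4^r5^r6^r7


s1=1, s2=1, s3=0

Syndrome = 3 (error at position 3)


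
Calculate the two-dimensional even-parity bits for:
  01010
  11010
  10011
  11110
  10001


Row parities: 01100
Column parities: 01100

Row P: 01100, Col P: 01100, Corner: 0


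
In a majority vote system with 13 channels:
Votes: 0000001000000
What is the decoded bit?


Ones: 1 out of 13
Threshold: 7

0 (1/13 voted 1)


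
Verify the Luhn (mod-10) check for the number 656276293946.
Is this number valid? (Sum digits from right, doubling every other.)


Luhn sum = 66
66 mod 10 = 6

Invalid (Luhn sum mod 10 = 6)


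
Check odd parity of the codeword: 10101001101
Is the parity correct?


Number of 1s: 6

No, parity error (6 ones)


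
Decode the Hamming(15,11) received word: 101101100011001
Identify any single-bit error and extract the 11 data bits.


Syndrome = 15: error at position 15

Data: 10110011000 (corrected bit 15)


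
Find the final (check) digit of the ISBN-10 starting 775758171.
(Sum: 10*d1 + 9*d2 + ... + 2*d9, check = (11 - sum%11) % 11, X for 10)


Weighted sum: 319
319 mod 11 = 0

Check digit: 0


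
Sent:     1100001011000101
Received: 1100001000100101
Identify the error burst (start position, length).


XOR: 0000000011100000

Burst at position 8, length 3


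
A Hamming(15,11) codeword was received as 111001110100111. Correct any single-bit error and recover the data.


Syndrome = 15: error at position 15

Data: 10110100110 (corrected bit 15)


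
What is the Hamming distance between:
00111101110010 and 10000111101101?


XOR: 10111010011111
Count of 1s: 10

10


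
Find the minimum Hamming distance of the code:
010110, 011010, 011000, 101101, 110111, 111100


Comparing all pairs, minimum distance: 1
Can detect 0 errors, correct 0 errors

1


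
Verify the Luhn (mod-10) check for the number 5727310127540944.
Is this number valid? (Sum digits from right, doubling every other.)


Luhn sum = 64
64 mod 10 = 4

Invalid (Luhn sum mod 10 = 4)


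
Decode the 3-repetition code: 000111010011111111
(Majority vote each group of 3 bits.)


Groups: 000, 111, 010, 011, 111, 111
Majority votes: 010111

010111


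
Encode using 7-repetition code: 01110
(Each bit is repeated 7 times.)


Each bit -> 7 copies

00000001111111111111111111110000000


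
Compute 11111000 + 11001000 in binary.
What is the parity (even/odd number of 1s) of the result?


11111000 = 248
11001000 = 200
Sum = 448 = 111000000
1s count = 3

odd parity (3 ones in 111000000)


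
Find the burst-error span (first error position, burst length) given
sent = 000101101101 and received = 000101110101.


XOR: 000000011000

Burst at position 7, length 2


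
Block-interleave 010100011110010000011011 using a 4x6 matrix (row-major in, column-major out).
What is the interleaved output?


Matrix:
  010100
  011110
  010000
  011011
Read columns: 000011110101110001010001

000011110101110001010001


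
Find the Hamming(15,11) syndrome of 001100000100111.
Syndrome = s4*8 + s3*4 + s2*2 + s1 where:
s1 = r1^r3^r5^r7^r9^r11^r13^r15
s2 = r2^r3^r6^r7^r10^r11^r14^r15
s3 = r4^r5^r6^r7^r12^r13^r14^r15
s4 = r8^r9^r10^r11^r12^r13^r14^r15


s1=1, s2=0, s3=0, s4=0

Syndrome = 1 (error at position 1)


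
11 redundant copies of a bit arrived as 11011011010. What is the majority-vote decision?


Ones: 7 out of 11
Threshold: 6

1 (7/11 voted 1)


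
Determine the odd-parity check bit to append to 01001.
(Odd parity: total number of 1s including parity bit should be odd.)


Number of 1s in data: 2
Parity bit: 1

1


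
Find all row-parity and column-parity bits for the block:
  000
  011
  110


Row parities: 000
Column parities: 101

Row P: 000, Col P: 101, Corner: 0


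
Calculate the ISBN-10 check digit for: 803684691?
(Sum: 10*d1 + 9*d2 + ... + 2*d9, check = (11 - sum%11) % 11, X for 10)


Weighted sum: 267
267 mod 11 = 3

Check digit: 8


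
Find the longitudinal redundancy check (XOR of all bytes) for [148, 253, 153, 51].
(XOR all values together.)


XOR chain: 148 ^ 253 ^ 153 ^ 51 = 195

195


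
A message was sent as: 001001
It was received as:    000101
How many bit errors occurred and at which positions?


XOR: 001100

2 error(s) at position(s): 2, 3


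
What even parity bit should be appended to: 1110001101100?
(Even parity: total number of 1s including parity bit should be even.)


Number of 1s in data: 7
Parity bit: 1

1


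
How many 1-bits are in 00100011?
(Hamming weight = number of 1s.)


Counting 1s in 00100011

3


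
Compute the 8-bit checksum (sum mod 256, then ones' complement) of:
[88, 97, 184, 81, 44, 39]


Sum = 533 mod 256 = 21
Complement = 234

234


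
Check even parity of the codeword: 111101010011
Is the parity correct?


Number of 1s: 8

Yes, parity is correct (8 ones)


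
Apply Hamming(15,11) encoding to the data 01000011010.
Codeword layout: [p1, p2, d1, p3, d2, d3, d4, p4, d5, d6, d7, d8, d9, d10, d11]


Parity bits: p1=0, p2=0, p3=1, p4=1

000110010011010


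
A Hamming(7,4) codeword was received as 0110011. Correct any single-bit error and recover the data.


Syndrome = 0: no error detected

Data: 1011 (no errors)


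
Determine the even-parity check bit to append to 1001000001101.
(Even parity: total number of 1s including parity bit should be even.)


Number of 1s in data: 5
Parity bit: 1

1


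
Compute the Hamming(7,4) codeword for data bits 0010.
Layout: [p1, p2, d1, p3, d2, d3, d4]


Parity bits: p1=0, p2=1, p3=1

0101010


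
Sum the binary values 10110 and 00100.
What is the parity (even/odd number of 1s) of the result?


10110 = 22
00100 = 4
Sum = 26 = 11010
1s count = 3

odd parity (3 ones in 11010)


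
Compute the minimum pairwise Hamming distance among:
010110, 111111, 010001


Comparing all pairs, minimum distance: 3
Can detect 2 errors, correct 1 errors

3


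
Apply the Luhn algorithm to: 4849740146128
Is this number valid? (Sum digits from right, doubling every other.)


Luhn sum = 61
61 mod 10 = 1

Invalid (Luhn sum mod 10 = 1)


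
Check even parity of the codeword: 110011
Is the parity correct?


Number of 1s: 4

Yes, parity is correct (4 ones)


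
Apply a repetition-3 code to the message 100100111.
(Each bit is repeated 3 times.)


Each bit -> 3 copies

111000000111000000111111111


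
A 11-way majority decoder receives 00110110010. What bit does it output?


Ones: 5 out of 11
Threshold: 6

0 (5/11 voted 1)


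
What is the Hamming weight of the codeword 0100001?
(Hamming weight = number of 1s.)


Counting 1s in 0100001

2


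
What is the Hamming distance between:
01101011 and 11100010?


XOR: 10001001
Count of 1s: 3

3


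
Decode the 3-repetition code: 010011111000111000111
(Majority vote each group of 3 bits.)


Groups: 010, 011, 111, 000, 111, 000, 111
Majority votes: 0110101

0110101


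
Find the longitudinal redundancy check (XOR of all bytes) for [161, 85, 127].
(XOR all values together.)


XOR chain: 161 ^ 85 ^ 127 = 139

139


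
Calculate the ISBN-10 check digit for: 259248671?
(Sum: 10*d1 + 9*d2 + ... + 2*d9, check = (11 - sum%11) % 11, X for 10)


Weighted sum: 262
262 mod 11 = 9

Check digit: 2


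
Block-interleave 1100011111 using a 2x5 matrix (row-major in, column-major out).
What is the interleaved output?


Matrix:
  11000
  11111
Read columns: 1111010101

1111010101


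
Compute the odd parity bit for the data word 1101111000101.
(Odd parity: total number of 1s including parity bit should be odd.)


Number of 1s in data: 8
Parity bit: 1

1


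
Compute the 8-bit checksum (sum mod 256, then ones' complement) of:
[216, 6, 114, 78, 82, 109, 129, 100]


Sum = 834 mod 256 = 66
Complement = 189

189


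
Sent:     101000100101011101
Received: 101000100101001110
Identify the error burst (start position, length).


XOR: 000000000000010011

Burst at position 13, length 5


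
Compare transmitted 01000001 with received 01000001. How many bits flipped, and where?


XOR: 00000000

0 errors (received matches sent)


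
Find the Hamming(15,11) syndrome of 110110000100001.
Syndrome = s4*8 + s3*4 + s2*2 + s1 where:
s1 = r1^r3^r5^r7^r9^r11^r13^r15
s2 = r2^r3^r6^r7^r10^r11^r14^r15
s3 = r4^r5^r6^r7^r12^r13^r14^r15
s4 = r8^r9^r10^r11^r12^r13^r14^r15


s1=1, s2=1, s3=1, s4=0

Syndrome = 7 (error at position 7)


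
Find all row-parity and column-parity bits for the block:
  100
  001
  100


Row parities: 111
Column parities: 001

Row P: 111, Col P: 001, Corner: 1


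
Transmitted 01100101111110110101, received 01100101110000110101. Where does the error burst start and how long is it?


XOR: 00000000001110000000

Burst at position 10, length 3


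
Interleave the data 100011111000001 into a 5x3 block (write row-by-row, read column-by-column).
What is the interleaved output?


Matrix:
  100
  011
  111
  000
  001
Read columns: 101000110001101

101000110001101


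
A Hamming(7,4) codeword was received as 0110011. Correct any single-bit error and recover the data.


Syndrome = 0: no error detected

Data: 1011 (no errors)


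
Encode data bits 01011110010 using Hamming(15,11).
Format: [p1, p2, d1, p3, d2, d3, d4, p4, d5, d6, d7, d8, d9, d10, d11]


Parity bits: p1=0, p2=0, p3=1, p4=0

000110101110010


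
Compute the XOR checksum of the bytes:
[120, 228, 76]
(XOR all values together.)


XOR chain: 120 ^ 228 ^ 76 = 208

208


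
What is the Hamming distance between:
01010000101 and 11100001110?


XOR: 10110001011
Count of 1s: 6

6


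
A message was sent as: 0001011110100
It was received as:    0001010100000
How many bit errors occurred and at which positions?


XOR: 0000001010100

3 error(s) at position(s): 6, 8, 10


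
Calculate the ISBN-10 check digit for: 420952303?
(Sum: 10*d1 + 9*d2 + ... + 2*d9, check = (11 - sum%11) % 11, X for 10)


Weighted sum: 179
179 mod 11 = 3

Check digit: 8


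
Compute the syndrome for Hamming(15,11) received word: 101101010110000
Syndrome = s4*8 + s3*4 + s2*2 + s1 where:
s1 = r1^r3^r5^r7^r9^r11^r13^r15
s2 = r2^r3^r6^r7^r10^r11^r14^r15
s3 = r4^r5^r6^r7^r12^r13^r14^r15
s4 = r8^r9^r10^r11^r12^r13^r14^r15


s1=1, s2=0, s3=0, s4=1

Syndrome = 9 (error at position 9)


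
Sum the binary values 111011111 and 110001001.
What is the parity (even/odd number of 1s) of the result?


111011111 = 479
110001001 = 393
Sum = 872 = 1101101000
1s count = 5

odd parity (5 ones in 1101101000)


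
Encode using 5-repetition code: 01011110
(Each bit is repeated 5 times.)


Each bit -> 5 copies

0000011111000001111111111111111111100000


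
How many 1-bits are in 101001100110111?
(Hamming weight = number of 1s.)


Counting 1s in 101001100110111

9


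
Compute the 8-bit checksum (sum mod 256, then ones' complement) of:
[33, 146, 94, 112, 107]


Sum = 492 mod 256 = 236
Complement = 19

19


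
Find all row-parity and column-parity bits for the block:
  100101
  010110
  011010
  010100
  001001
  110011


Row parities: 111000
Column parities: 000111

Row P: 111000, Col P: 000111, Corner: 1


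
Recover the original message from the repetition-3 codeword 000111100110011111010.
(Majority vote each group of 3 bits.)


Groups: 000, 111, 100, 110, 011, 111, 010
Majority votes: 0101110

0101110


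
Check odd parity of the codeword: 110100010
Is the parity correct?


Number of 1s: 4

No, parity error (4 ones)


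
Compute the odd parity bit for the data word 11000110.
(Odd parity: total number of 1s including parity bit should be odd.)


Number of 1s in data: 4
Parity bit: 1

1


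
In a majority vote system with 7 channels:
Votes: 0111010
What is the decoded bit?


Ones: 4 out of 7
Threshold: 4

1 (4/7 voted 1)


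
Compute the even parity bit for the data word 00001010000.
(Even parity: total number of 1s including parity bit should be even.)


Number of 1s in data: 2
Parity bit: 0

0


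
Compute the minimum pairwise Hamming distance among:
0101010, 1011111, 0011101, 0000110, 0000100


Comparing all pairs, minimum distance: 1
Can detect 0 errors, correct 0 errors

1


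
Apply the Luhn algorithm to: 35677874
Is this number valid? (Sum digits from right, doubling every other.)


Luhn sum = 43
43 mod 10 = 3

Invalid (Luhn sum mod 10 = 3)


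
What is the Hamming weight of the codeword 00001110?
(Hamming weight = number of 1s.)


Counting 1s in 00001110

3


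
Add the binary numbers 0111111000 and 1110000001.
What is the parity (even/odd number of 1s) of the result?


0111111000 = 504
1110000001 = 897
Sum = 1401 = 10101111001
1s count = 7

odd parity (7 ones in 10101111001)


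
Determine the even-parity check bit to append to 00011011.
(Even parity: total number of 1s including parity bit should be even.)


Number of 1s in data: 4
Parity bit: 0

0


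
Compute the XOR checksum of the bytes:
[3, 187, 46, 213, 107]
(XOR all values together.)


XOR chain: 3 ^ 187 ^ 46 ^ 213 ^ 107 = 40

40


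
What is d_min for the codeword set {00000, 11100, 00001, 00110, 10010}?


Comparing all pairs, minimum distance: 1
Can detect 0 errors, correct 0 errors

1


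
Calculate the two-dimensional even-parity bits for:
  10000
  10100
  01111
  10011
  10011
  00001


Row parities: 100111
Column parities: 01010

Row P: 100111, Col P: 01010, Corner: 0


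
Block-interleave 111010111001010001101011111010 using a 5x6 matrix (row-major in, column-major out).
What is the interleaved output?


Matrix:
  111010
  111001
  010001
  101011
  111010
Read columns: 110111110111011000001001101110

110111110111011000001001101110


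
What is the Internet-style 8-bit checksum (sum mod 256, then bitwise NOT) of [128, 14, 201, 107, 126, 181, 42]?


Sum = 799 mod 256 = 31
Complement = 224

224


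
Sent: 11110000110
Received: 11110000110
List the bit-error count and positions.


XOR: 00000000000

0 errors (received matches sent)


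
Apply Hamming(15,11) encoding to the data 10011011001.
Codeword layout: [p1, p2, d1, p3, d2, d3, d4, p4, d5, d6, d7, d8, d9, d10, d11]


Parity bits: p1=1, p2=0, p3=1, p4=0

101100101011001


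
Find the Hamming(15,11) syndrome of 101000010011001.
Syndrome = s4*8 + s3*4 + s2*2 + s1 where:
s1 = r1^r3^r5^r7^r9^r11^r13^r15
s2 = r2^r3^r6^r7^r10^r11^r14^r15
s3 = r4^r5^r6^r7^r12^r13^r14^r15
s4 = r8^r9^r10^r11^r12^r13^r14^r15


s1=0, s2=1, s3=0, s4=0

Syndrome = 2 (error at position 2)


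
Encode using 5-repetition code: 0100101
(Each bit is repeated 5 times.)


Each bit -> 5 copies

00000111110000000000111110000011111


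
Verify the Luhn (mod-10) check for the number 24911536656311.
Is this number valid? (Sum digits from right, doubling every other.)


Luhn sum = 54
54 mod 10 = 4

Invalid (Luhn sum mod 10 = 4)


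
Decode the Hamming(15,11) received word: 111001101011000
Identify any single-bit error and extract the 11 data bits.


Syndrome = 15: error at position 15

Data: 10111011001 (corrected bit 15)


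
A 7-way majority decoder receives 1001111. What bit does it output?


Ones: 5 out of 7
Threshold: 4

1 (5/7 voted 1)


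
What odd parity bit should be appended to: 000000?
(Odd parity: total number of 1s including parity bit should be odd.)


Number of 1s in data: 0
Parity bit: 1

1
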